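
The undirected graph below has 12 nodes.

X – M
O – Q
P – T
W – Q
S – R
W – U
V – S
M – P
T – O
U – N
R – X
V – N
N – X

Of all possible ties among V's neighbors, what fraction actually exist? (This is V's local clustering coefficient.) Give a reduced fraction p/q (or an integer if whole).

V's neighbors: N and S (k = 2).
Possible neighbor pairs: C(2,2) = 1. Edges among them: none → e = 0.
Clustering(V) = 0/1.

0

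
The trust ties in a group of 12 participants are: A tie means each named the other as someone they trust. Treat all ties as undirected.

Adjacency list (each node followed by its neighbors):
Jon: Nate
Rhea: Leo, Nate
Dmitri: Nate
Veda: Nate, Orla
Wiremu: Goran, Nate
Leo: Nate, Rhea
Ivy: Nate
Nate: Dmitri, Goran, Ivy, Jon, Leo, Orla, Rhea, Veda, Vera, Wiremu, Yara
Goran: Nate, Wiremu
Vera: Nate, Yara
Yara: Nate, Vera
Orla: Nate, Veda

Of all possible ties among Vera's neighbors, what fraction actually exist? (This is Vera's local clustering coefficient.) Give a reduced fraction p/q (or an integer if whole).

Vera's neighbors: Nate and Yara (k = 2).
Possible neighbor pairs: C(2,2) = 1. Edges among them: Nate–Yara → e = 1.
Clustering(Vera) = 1/1.

1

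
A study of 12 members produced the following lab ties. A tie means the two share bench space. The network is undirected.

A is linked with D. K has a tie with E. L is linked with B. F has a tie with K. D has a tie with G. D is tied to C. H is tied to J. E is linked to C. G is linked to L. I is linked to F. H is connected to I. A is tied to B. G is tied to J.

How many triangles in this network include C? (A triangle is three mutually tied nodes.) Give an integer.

0

C's neighbors are D and E, but none of them are tied to each other, so no triangle contains C.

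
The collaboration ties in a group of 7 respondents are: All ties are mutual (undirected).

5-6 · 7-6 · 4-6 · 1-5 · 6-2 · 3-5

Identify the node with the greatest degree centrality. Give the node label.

Degrees — 1:1, 2:1, 3:1, 4:1, 5:3, 6:4, 7:1.
The maximum is 4, attained only by 6.

6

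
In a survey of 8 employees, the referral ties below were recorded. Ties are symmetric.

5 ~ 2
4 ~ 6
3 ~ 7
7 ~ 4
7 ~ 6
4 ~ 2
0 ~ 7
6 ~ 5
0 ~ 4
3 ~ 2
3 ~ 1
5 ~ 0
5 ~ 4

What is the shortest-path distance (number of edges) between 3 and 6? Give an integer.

One shortest route is 3 – 7 – 6, which uses 2 edges, and 3 and 6 are not directly tied, so nothing shorter exists. So d(3,6) = 2.

2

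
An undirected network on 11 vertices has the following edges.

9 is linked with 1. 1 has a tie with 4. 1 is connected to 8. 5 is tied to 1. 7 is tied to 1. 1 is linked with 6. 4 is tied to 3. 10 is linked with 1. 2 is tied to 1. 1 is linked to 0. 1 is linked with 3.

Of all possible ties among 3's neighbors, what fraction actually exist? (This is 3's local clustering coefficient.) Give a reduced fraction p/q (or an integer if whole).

3's neighbors: 1 and 4 (k = 2).
Possible neighbor pairs: C(2,2) = 1. Edges among them: 1–4 → e = 1.
Clustering(3) = 1/1.

1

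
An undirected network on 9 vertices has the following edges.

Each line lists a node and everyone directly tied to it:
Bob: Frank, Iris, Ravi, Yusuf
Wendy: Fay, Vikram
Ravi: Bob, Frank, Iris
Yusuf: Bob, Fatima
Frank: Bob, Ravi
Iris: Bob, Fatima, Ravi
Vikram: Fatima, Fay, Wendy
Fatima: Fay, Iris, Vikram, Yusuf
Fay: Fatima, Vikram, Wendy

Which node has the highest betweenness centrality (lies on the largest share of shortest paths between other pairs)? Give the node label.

Unnormalized betweenness of each node: Bob:17/3, Fatima:31/2, Fay:3, Frank:0, Iris:26/3, Ravi:11/6, Vikram:3, Wendy:0, Yusuf:10/3.
Fatima has the largest value, 31/2, making it the main broker — the node through which the most shortest paths run.

Fatima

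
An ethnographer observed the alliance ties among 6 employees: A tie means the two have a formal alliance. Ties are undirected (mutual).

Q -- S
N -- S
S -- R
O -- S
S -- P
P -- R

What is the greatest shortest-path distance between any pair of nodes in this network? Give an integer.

Eccentricity of each node (its greatest distance to any other): N:2, O:2, P:2, Q:2, R:2, S:1.
The maximum eccentricity is 2, realized for instance by the pair P–N via P – S – N. So the diameter is 2.

2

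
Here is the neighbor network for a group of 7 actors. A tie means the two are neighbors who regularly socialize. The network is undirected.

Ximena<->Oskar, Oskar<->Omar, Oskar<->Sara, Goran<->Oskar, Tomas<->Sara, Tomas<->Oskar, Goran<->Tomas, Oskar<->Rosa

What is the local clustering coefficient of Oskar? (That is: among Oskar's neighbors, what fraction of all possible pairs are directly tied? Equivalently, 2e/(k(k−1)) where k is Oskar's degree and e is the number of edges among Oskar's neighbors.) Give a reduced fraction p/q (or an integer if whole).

2/15

Oskar's neighbors: Goran, Omar, Rosa, Sara, Tomas, and Ximena (k = 6).
Possible neighbor pairs: C(6,2) = 15. Edges among them: Goran–Tomas, Sara–Tomas → e = 2.
Clustering(Oskar) = 2/15.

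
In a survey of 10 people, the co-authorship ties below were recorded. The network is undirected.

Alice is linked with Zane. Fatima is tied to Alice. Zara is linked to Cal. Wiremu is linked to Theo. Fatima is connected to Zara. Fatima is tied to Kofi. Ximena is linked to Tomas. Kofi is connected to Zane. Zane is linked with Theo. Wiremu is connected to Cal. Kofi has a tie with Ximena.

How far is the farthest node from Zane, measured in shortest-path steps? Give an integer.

3

Distances from Zane: Alice:1, Cal:3, Fatima:2, Kofi:1, Theo:1, Tomas:3, Wiremu:2, Ximena:2, Zara:3.
The largest is 3 (to Zara, Tomas, and Cal), so the eccentricity of Zane is 3.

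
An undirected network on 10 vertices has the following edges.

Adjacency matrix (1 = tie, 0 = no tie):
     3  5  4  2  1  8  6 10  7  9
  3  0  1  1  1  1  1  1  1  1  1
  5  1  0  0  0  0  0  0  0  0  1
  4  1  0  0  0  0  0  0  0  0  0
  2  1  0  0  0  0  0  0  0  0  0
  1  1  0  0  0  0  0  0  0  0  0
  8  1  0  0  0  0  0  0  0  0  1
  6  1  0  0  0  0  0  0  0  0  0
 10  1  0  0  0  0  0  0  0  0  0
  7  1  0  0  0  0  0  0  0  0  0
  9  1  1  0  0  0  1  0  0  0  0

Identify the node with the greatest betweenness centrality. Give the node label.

Unnormalized betweenness of each node: 1:0, 2:0, 3:67/2, 4:0, 5:0, 6:0, 7:0, 8:0, 9:1/2, 10:0.
3 has the largest value, 67/2, making it the main broker — the node through which the most shortest paths run.

3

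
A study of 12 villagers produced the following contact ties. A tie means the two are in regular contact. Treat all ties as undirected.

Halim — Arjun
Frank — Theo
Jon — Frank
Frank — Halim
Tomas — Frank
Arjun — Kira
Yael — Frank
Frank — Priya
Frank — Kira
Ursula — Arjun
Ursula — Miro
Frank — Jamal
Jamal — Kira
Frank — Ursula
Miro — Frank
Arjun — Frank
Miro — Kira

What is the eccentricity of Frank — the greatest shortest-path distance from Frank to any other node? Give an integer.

Distances from Frank: Arjun:1, Halim:1, Jamal:1, Jon:1, Kira:1, Miro:1, Priya:1, Theo:1, Tomas:1, Ursula:1, Yael:1.
The largest is 1 (to Kira, Jon, Priya, Miro, Tomas, Ursula, Arjun, Yael, Theo, Halim, and Jamal), so the eccentricity of Frank is 1.

1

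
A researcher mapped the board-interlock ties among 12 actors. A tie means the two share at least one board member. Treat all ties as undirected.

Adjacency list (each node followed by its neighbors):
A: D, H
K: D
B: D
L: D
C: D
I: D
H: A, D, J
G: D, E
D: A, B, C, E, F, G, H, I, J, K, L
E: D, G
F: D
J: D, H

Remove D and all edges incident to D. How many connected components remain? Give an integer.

8

Without D, the remaining ties split the others into: {L}; {A, H, J}; {C}; {E, G}; {K}; {B}; {F}; {I}.
That's 8 separate components.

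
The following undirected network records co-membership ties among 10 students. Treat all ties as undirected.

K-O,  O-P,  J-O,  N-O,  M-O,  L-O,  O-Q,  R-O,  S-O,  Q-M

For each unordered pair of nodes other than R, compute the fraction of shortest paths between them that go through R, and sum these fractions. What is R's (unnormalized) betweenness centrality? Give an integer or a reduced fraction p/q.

0

No shortest path between any pair of other nodes passes through R.
Summing the contributions gives betweenness(R) = 0.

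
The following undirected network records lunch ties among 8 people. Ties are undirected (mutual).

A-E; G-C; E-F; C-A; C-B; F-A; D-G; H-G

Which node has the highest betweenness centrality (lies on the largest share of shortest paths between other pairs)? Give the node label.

Unnormalized betweenness of each node: A:10, B:0, C:15, D:0, E:0, F:0, G:11, H:0.
C has the largest value, 15, making it the main broker — the node through which the most shortest paths run.

C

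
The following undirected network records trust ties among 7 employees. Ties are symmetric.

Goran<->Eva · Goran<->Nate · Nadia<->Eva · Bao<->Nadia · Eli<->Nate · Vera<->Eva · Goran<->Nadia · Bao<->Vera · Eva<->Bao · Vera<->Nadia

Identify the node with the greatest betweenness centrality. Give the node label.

Unnormalized betweenness of each node: Bao:0, Eli:0, Eva:3, Goran:8, Nadia:3, Nate:5, Vera:0.
Goran has the largest value, 8, making it the main broker — the node through which the most shortest paths run.

Goran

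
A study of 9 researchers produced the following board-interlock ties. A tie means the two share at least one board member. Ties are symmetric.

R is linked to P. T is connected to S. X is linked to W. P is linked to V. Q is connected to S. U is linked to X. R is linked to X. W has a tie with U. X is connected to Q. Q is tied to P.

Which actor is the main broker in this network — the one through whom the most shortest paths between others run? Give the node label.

Unnormalized betweenness of each node: P:17/2, Q:15, R:3, S:7, T:0, U:0, V:0, W:0, X:27/2.
Q has the largest value, 15, making it the main broker — the node through which the most shortest paths run.

Q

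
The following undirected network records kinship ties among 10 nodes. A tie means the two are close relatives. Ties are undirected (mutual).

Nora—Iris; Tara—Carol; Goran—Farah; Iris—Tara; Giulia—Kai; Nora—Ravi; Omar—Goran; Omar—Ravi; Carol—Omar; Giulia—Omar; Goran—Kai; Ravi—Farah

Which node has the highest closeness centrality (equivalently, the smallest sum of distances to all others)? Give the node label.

Omar

Farness (sum of distances to all others) for each node — Carol:19, Farah:21, Giulia:21, Goran:19, Iris:25, Kai:25, Nora:21, Omar:15, Ravi:17, Tara:23.
The smallest farness is 15, for Omar, so Omar has the highest closeness.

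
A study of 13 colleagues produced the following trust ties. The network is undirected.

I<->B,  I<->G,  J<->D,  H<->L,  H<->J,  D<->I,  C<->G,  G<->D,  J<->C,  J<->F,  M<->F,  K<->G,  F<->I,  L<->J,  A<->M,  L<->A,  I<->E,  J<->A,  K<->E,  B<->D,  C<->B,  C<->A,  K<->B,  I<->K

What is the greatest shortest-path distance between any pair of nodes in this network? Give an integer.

4

Eccentricity of each node (its greatest distance to any other): A:4, B:3, C:3, D:3, E:4, F:2, G:3, H:4, I:3, J:3, K:4, L:4, M:3.
The maximum eccentricity is 4, realized for instance by the pair L–E via L – J – D – I – E. So the diameter is 4.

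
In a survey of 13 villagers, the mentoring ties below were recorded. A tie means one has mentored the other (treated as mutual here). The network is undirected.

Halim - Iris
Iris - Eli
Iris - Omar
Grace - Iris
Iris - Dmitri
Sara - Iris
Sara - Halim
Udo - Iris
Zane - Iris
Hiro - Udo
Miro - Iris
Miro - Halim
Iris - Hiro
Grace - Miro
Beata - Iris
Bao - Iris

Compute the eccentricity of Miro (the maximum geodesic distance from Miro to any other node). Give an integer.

Distances from Miro: Bao:2, Beata:2, Dmitri:2, Eli:2, Grace:1, Halim:1, Hiro:2, Iris:1, Omar:2, Sara:2, Udo:2, Zane:2.
The largest is 2 (to Eli, Dmitri, Bao, Hiro, Udo, Beata, Sara, Omar, and Zane), so the eccentricity of Miro is 2.

2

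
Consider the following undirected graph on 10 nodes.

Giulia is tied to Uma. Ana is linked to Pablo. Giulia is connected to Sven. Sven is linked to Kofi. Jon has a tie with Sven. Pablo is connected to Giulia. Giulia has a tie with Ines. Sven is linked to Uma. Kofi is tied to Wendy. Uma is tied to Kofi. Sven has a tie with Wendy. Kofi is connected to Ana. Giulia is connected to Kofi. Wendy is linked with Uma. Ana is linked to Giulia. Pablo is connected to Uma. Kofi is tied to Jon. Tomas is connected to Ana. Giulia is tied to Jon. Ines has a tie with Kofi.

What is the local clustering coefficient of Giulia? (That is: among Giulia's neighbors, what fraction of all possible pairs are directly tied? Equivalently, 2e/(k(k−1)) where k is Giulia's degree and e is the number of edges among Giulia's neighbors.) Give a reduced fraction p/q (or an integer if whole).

Giulia's neighbors: Ana, Ines, Jon, Kofi, Pablo, Sven, and Uma (k = 7).
Possible neighbor pairs: C(7,2) = 21. Edges among them: Ana–Kofi, Ana–Pablo, Ines–Kofi, Jon–Kofi, Jon–Sven, Kofi–Sven, Kofi–Uma, Pablo–Uma, Sven–Uma → e = 9.
Clustering(Giulia) = 9/21 = 3/7.

3/7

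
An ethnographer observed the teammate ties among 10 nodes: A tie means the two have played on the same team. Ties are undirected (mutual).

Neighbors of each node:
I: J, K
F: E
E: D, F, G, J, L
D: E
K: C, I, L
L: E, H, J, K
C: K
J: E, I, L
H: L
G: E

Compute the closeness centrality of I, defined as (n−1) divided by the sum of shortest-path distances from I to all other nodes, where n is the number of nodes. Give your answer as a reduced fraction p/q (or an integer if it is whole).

9/20

Distances from I: C:2, D:3, E:2, F:3, G:3, H:3, J:1, K:1, L:2. Sum = 20.
n = 10, so closeness = 9/20.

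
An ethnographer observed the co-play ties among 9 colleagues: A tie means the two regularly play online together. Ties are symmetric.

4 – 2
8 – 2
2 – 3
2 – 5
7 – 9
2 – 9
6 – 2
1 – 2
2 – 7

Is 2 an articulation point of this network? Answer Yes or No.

Removing 2 leaves {4} with no path to {5}, so the network splits into 7 components. 2 is a cut vertex.

Yes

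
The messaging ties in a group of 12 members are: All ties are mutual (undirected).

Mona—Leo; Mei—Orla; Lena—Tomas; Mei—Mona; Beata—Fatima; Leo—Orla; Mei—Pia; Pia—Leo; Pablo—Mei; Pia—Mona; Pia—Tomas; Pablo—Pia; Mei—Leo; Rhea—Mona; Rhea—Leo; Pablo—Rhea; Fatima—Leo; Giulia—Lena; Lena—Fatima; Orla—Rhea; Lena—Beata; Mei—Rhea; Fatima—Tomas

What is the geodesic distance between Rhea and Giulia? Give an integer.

One shortest route is Rhea – Leo – Fatima – Lena – Giulia, which uses 4 edges, and at distance 3 from Rhea we only reach {Beata, Lena, Tomas}, which does not include Giulia. So d(Rhea,Giulia) = 4.

4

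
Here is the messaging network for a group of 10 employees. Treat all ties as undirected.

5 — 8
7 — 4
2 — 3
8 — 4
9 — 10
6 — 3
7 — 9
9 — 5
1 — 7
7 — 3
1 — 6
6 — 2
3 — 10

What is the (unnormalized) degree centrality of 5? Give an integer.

2

5 is directly tied to 8 and 9. That is 2 neighbors, so the degree of 5 is 2.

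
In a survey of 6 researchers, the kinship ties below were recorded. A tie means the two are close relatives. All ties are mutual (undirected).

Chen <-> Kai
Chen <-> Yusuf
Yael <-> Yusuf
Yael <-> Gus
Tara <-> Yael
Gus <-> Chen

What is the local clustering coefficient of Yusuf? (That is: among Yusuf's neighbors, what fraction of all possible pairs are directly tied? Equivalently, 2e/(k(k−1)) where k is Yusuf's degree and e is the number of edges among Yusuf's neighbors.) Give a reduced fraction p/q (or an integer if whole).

Yusuf's neighbors: Chen and Yael (k = 2).
Possible neighbor pairs: C(2,2) = 1. Edges among them: none → e = 0.
Clustering(Yusuf) = 0/1.

0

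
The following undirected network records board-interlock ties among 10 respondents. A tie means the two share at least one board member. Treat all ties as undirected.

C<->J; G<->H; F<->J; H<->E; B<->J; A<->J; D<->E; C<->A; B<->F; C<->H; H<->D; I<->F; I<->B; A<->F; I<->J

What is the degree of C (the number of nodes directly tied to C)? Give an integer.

3

C is directly tied to A, H, and J. That is 3 neighbors, so the degree of C is 3.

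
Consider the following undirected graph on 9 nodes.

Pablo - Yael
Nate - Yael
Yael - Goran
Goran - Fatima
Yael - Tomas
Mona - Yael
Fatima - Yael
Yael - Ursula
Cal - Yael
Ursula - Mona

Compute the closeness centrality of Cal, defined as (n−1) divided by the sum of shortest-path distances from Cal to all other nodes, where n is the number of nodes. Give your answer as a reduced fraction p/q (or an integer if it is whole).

Distances from Cal: Fatima:2, Goran:2, Mona:2, Nate:2, Pablo:2, Tomas:2, Ursula:2, Yael:1. Sum = 15.
n = 9, so closeness = 8/15.

8/15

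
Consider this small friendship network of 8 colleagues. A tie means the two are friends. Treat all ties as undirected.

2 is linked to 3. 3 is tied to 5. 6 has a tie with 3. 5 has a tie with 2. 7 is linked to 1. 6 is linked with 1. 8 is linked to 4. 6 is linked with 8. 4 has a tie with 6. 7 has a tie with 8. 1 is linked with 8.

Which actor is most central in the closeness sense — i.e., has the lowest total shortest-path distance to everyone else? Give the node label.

6

Farness (sum of distances to all others) for each node — 1:13, 2:17, 3:12, 4:14, 5:17, 6:10, 7:17, 8:12.
The smallest farness is 10, for 6, so 6 has the highest closeness.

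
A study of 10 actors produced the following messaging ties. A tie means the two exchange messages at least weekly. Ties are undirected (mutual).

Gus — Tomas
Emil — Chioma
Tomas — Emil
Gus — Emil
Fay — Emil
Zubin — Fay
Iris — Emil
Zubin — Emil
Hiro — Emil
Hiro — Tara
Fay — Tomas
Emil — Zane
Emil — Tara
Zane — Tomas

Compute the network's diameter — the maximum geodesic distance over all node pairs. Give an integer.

2

Eccentricity of each node (its greatest distance to any other): Chioma:2, Emil:1, Fay:2, Gus:2, Hiro:2, Iris:2, Tara:2, Tomas:2, Zane:2, Zubin:2.
The maximum eccentricity is 2, realized for instance by the pair Gus–Zubin via Gus – Emil – Zubin. So the diameter is 2.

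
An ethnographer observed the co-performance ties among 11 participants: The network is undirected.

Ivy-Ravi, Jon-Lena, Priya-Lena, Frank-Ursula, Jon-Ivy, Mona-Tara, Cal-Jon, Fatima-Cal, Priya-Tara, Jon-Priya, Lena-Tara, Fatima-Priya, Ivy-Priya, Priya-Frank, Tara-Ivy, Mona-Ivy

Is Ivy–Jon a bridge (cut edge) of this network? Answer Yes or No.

Even without that edge, Ivy still reaches Jon via Ivy – Priya – Jon, so the network stays connected. Not a bridge.

No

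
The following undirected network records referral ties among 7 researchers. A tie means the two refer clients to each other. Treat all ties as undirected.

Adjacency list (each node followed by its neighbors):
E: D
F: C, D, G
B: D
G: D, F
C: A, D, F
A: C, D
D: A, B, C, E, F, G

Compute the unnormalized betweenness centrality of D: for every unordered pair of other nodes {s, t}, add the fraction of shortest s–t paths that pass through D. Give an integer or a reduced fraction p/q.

Pairs whose geodesics pass through D — G–B: 1; G–A: 1; G–E: 1; G–C: 1/2; F–B: 1; F–A: 1/2; F–E: 1; B–A: 1; B–E: 1; B–C: 1; A–E: 1; E–C: 1.
All other pairs contribute 0.
Summing the contributions gives betweenness(D) = 11.

11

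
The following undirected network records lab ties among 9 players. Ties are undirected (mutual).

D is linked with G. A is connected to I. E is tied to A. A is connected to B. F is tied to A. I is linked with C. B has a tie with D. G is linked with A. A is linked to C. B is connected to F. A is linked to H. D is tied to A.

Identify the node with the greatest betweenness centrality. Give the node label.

A

Unnormalized betweenness of each node: A:23, B:1/2, C:0, D:1/2, E:0, F:0, G:0, H:0, I:0.
A has the largest value, 23, making it the main broker — the node through which the most shortest paths run.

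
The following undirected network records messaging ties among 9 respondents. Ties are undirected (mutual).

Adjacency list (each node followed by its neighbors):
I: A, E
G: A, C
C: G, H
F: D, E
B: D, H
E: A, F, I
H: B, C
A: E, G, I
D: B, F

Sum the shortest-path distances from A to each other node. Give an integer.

17

Distances from A: B:4, C:2, D:3, E:1, F:2, G:1, H:3, I:1.
Sum = 4 + 2 + 3 + 1 + 2 + 1 + 3 + 1 = 17.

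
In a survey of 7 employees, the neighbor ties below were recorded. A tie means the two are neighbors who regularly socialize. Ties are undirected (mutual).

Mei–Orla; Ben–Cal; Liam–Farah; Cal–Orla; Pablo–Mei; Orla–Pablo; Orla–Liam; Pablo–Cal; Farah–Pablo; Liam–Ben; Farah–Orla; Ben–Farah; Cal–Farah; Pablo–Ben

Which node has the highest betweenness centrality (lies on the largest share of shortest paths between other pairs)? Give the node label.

Orla

Unnormalized betweenness of each node: Ben:2/3, Cal:1/4, Farah:11/12, Liam:1/4, Mei:0, Orla:8/3, Pablo:9/4.
Orla has the largest value, 8/3, making it the main broker — the node through which the most shortest paths run.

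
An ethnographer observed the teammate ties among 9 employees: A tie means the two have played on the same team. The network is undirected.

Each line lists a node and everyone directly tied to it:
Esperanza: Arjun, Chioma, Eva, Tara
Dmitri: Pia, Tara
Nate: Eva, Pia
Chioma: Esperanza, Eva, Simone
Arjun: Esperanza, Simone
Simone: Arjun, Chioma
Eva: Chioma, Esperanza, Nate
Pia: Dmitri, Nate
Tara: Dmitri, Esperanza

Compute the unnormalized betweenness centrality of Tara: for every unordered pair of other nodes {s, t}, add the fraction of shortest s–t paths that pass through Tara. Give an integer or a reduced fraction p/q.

Pairs whose geodesics pass through Tara — Esperanza–Pia: 1/2; Esperanza–Dmitri: 1; Arjun–Pia: 1/2; Arjun–Dmitri: 1; Simone–Dmitri: 2/2; Chioma–Dmitri: 1; Eva–Dmitri: 1/2.
All other pairs contribute 0.
Summing the contributions gives betweenness(Tara) = 11/2.

11/2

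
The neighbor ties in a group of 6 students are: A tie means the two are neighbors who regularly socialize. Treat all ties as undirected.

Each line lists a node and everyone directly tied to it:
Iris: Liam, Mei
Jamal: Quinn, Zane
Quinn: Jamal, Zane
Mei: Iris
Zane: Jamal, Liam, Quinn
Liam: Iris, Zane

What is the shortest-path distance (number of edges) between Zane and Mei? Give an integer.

3

One shortest route is Zane – Liam – Iris – Mei, which uses 3 edges, and at distance 2 from Zane we only reach {Iris}, which does not include Mei. So d(Zane,Mei) = 3.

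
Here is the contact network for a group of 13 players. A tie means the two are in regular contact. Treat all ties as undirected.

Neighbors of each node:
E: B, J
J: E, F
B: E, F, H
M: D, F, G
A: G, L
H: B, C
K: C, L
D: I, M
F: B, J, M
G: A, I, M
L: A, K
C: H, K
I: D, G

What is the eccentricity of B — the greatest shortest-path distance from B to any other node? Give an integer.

4

Distances from B: A:4, C:2, D:3, E:1, F:1, G:3, H:1, I:4, J:2, K:3, L:4, M:2.
The largest is 4 (to L, I, and A), so the eccentricity of B is 4.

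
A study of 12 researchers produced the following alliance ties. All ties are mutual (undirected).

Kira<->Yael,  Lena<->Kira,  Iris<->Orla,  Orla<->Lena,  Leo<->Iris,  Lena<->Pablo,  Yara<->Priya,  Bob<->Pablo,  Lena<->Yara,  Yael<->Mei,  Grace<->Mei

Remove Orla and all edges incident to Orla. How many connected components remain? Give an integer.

2

Without Orla, the remaining ties split the others into: {Bob, Grace, Kira, Lena, Mei, Pablo, Priya, Yael, Yara}; {Iris, Leo}.
That's 2 separate components.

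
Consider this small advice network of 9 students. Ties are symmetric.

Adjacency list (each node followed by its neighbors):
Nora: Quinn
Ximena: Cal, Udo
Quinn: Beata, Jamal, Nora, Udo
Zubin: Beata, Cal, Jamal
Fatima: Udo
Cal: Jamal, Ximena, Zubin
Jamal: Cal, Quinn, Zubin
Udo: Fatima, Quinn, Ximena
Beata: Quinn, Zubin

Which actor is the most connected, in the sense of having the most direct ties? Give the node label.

Quinn

Degrees — Beata:2, Cal:3, Fatima:1, Jamal:3, Nora:1, Quinn:4, Udo:3, Ximena:2, Zubin:3.
The maximum is 4, attained only by Quinn.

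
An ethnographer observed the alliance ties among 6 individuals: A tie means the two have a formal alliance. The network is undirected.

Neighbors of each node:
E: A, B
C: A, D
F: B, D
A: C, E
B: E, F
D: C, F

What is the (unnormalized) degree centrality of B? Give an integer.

B is directly tied to E and F. That is 2 neighbors, so the degree of B is 2.

2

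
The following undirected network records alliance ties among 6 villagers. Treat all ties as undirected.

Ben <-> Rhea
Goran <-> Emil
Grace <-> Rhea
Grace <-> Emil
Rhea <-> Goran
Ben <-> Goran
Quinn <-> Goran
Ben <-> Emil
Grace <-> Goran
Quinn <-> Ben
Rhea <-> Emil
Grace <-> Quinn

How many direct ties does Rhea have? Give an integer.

4

Rhea is directly tied to Ben, Emil, Goran, and Grace. That is 4 neighbors, so the degree of Rhea is 4.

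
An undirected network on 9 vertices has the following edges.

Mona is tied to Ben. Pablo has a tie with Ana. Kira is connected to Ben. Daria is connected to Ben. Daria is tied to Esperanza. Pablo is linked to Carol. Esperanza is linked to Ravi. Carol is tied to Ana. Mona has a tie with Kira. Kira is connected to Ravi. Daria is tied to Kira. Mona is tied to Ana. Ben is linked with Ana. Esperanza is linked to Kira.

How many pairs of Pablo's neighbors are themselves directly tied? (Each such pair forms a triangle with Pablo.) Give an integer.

1

Pablo's neighbors: Ana and Carol.
Neighbor pairs that are themselves tied: Pablo–Ana–Carol. Each forms one triangle with Pablo, for 1 in total.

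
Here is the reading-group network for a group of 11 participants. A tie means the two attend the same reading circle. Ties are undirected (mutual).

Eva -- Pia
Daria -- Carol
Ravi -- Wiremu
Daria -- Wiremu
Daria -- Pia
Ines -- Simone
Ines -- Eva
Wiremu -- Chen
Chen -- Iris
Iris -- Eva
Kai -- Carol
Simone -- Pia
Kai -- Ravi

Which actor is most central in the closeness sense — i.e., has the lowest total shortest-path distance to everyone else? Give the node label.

Daria

Farness (sum of distances to all others) for each node — Carol:25, Chen:24, Daria:19, Eva:23, Ines:30, Iris:25, Kai:29, Pia:20, Ravi:27, Simone:27, Wiremu:21.
The smallest farness is 19, for Daria, so Daria has the highest closeness.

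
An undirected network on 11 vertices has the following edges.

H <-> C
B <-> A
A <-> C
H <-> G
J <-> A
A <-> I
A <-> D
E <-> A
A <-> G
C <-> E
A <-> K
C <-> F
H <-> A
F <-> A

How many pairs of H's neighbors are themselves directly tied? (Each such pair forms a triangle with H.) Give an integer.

H's neighbors: A, C, and G.
Neighbor pairs that are themselves tied: H–A–C; H–A–G. Each forms one triangle with H, for 2 in total.

2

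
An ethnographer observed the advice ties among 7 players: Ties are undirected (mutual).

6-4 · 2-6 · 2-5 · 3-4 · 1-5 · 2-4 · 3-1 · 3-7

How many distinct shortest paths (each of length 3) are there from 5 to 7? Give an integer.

1

The shortest distance is 3, and the only length-3 path is 5–1–3–7. So there is exactly 1 shortest path.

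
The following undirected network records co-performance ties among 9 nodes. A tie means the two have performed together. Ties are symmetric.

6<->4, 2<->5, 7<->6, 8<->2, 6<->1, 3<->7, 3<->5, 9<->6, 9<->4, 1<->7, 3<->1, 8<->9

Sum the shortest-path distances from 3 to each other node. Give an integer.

16

Distances from 3: 1:1, 2:2, 4:3, 5:1, 6:2, 7:1, 8:3, 9:3.
Sum = 1 + 2 + 3 + 1 + 2 + 1 + 3 + 3 = 16.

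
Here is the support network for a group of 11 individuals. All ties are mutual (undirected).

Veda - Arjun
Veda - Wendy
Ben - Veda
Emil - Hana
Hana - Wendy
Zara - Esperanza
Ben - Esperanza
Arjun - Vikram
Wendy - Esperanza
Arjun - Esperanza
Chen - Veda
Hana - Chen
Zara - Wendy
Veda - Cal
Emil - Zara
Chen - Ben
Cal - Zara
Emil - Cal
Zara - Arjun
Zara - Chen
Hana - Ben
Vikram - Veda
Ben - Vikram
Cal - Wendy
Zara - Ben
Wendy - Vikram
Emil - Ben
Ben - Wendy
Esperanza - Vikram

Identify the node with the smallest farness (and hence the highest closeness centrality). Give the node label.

Farness (sum of distances to all others) for each node — Arjun:17, Ben:12, Cal:16, Chen:16, Emil:16, Esperanza:15, Hana:17, Veda:14, Vikram:15, Wendy:13, Zara:13.
The smallest farness is 12, for Ben, so Ben has the highest closeness.

Ben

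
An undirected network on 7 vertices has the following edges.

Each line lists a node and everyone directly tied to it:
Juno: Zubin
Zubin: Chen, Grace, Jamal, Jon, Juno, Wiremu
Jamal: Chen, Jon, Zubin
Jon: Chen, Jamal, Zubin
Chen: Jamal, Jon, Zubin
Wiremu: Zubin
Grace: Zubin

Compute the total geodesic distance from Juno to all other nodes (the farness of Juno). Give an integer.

Distances from Juno: Chen:2, Grace:2, Jamal:2, Jon:2, Wiremu:2, Zubin:1.
Sum = 2 + 2 + 2 + 2 + 2 + 1 = 11.

11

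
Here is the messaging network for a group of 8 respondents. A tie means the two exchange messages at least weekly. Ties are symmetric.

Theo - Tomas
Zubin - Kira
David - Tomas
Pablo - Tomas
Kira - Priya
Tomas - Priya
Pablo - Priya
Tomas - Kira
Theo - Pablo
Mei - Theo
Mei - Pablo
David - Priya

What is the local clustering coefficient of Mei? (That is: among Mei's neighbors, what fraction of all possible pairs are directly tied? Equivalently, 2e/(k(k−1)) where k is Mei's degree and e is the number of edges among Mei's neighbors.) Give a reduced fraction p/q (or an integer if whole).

1

Mei's neighbors: Pablo and Theo (k = 2).
Possible neighbor pairs: C(2,2) = 1. Edges among them: Pablo–Theo → e = 1.
Clustering(Mei) = 1/1.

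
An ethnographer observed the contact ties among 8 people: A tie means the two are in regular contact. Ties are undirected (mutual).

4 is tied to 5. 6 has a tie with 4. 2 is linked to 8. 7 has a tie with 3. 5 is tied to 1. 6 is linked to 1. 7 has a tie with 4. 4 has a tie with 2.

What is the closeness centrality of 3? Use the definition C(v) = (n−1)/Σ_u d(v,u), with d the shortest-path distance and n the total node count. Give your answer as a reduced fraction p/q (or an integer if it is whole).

7/20

Distances from 3: 1:4, 2:3, 4:2, 5:3, 6:3, 7:1, 8:4. Sum = 20.
n = 8, so closeness = 7/20.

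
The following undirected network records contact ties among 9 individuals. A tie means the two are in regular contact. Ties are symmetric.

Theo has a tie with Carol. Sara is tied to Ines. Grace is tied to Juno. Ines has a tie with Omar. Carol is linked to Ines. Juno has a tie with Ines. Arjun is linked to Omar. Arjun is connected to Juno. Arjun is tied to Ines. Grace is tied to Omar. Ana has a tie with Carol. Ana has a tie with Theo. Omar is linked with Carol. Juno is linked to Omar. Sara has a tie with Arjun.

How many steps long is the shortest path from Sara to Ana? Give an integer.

One shortest route is Sara – Ines – Carol – Ana, which uses 3 edges, and at distance 2 from Sara we only reach {Carol, Juno, Omar}, which does not include Ana. So d(Sara,Ana) = 3.

3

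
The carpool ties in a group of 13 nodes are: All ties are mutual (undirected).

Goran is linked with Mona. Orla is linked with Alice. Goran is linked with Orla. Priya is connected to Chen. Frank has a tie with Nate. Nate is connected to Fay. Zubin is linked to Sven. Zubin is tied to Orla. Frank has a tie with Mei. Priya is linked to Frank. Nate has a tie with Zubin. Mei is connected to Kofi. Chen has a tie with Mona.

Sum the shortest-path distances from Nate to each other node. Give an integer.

Distances from Nate: Alice:3, Chen:3, Fay:1, Frank:1, Goran:3, Kofi:3, Mei:2, Mona:4, Orla:2, Priya:2, Sven:2, Zubin:1.
Sum = 3 + 3 + 1 + 1 + 3 + 3 + 2 + 4 + 2 + 2 + 2 + 1 = 27.

27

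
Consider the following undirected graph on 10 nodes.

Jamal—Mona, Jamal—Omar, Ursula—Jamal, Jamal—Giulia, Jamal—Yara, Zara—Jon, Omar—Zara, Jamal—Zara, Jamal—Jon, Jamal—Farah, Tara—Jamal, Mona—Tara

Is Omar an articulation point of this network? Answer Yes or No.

No

Even without Omar, every remaining node can still reach every other (the residual graph is connected), so Omar is not a cut vertex.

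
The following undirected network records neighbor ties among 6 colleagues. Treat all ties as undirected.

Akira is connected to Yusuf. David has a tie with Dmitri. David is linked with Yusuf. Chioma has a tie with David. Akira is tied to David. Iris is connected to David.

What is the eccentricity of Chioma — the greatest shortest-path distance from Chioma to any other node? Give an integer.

2

Distances from Chioma: Akira:2, David:1, Dmitri:2, Iris:2, Yusuf:2.
The largest is 2 (to Yusuf, Iris, Dmitri, and Akira), so the eccentricity of Chioma is 2.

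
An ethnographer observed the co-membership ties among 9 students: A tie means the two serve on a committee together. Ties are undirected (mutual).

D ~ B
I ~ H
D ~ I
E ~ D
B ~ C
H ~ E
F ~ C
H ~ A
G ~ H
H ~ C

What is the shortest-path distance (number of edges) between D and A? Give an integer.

One shortest route is D – E – H – A, which uses 3 edges, and at distance 2 from D we only reach {C, H}, which does not include A. So d(D,A) = 3.

3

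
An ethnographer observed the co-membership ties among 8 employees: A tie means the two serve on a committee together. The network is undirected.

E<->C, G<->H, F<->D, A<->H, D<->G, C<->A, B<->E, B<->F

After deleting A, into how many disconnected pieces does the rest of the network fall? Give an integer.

1

A's neighbors (C and H) remain reachable from one another through other ties, so the rest of the network stays in one piece.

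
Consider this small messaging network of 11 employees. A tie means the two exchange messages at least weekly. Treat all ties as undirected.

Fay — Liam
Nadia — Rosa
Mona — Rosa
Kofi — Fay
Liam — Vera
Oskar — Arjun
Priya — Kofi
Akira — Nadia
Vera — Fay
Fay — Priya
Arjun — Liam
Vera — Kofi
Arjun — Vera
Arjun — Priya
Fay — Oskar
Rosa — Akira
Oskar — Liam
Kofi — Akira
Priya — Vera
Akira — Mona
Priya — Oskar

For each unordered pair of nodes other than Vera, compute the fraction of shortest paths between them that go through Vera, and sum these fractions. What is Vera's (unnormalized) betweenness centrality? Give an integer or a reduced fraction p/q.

11/2

Pairs whose geodesics pass through Vera — Mona–Liam: 1/2; Mona–Arjun: 1/2; Rosa–Liam: 1/2; Rosa–Arjun: 1/2; Nadia–Liam: 1/2; Nadia–Arjun: 1/2; Akira–Liam: 1/2; Akira–Arjun: 1/2; Priya–Liam: 1/4; Kofi–Liam: 1/2; Kofi–Arjun: 1/2; Fay–Arjun: 1/4.
All other pairs contribute 0.
Summing the contributions gives betweenness(Vera) = 11/2.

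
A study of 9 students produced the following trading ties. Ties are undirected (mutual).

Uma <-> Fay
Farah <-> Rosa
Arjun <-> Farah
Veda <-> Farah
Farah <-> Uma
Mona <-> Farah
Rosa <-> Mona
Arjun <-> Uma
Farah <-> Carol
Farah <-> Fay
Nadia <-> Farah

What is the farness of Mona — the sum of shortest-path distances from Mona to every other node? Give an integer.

14

Distances from Mona: Arjun:2, Carol:2, Farah:1, Fay:2, Nadia:2, Rosa:1, Uma:2, Veda:2.
Sum = 2 + 2 + 1 + 2 + 2 + 1 + 2 + 2 = 14.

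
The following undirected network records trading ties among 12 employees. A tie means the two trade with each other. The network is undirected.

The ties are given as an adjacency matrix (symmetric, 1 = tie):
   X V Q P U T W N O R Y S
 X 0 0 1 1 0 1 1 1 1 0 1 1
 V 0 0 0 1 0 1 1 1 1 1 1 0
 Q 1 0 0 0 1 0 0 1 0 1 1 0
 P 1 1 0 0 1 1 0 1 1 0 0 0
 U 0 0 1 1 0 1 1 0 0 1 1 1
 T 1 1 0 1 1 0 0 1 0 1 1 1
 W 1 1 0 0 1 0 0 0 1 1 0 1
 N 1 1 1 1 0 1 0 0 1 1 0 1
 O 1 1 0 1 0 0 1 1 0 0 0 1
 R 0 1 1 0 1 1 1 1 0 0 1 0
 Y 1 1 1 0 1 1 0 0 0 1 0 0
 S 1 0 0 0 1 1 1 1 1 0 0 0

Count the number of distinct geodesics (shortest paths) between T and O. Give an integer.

The shortest distance is 2. The length-2 paths are: T–X–O; T–V–O; T–P–O; T–N–O; T–S–O.
That gives 5 distinct shortest paths.

5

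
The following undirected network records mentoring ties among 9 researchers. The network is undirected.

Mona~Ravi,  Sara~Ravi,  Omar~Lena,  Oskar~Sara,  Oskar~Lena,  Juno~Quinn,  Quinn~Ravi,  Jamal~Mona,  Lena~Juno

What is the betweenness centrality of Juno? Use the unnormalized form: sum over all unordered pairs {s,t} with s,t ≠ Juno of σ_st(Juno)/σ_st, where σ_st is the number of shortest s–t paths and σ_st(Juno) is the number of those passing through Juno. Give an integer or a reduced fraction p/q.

11/2

Pairs whose geodesics pass through Juno — Quinn–Lena: 1; Quinn–Oskar: 1/2; Quinn–Omar: 1; Lena–Jamal: 1/2; Lena–Ravi: 1/2; Lena–Mona: 1/2; Jamal–Omar: 1/2; Omar–Ravi: 1/2; Omar–Mona: 1/2.
All other pairs contribute 0.
Summing the contributions gives betweenness(Juno) = 11/2.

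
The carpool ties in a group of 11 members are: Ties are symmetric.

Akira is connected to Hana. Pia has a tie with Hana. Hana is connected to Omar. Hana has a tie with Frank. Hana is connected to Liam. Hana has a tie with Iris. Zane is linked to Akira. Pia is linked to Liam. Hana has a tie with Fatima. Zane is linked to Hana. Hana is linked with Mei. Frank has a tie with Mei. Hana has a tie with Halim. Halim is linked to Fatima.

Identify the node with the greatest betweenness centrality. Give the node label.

Hana

Unnormalized betweenness of each node: Akira:0, Fatima:0, Frank:0, Halim:0, Hana:41, Iris:0, Liam:0, Mei:0, Omar:0, Pia:0, Zane:0.
Hana has the largest value, 41, making it the main broker — the node through which the most shortest paths run.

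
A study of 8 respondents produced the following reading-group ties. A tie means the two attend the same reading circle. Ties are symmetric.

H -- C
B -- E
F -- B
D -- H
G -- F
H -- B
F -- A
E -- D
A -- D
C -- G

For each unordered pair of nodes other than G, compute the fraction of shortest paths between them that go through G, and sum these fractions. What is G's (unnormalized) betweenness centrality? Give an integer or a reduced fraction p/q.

3/2

Pairs whose geodesics pass through G — A–C: 1/2; F–C: 1.
All other pairs contribute 0.
Summing the contributions gives betweenness(G) = 3/2.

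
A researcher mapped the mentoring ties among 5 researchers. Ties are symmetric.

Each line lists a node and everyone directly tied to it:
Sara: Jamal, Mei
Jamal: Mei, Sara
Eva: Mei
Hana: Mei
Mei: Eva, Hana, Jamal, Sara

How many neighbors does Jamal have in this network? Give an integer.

2

Jamal is directly tied to Mei and Sara. That is 2 neighbors, so the degree of Jamal is 2.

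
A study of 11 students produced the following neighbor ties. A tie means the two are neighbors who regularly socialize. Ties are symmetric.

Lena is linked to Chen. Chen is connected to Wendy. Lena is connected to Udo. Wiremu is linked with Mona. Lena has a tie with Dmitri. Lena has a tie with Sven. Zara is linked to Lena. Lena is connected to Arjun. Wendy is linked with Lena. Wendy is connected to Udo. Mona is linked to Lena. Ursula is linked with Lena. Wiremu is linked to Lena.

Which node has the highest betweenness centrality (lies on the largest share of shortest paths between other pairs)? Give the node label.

Lena

Unnormalized betweenness of each node: Arjun:0, Chen:0, Dmitri:0, Lena:83/2, Mona:0, Sven:0, Udo:0, Ursula:0, Wendy:1/2, Wiremu:0, Zara:0.
Lena has the largest value, 83/2, making it the main broker — the node through which the most shortest paths run.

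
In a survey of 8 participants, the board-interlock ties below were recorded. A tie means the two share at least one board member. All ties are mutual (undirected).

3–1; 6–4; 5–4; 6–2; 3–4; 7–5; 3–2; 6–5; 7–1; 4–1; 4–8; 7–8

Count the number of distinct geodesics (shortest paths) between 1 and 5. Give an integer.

The shortest distance is 2. The length-2 paths are: 1–4–5; 1–7–5.
That gives 2 distinct shortest paths.

2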